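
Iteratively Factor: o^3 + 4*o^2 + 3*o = (o + 3)*(o^2 + o) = (o + 1)*(o + 3)*(o)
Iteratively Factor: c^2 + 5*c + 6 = (c + 2)*(c + 3)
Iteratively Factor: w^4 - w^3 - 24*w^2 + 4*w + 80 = (w + 2)*(w^3 - 3*w^2 - 18*w + 40) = (w - 5)*(w + 2)*(w^2 + 2*w - 8) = (w - 5)*(w + 2)*(w + 4)*(w - 2)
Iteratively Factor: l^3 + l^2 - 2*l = (l + 2)*(l^2 - l) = l*(l + 2)*(l - 1)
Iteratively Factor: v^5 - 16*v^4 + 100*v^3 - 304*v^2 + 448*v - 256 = (v - 4)*(v^4 - 12*v^3 + 52*v^2 - 96*v + 64) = (v - 4)*(v - 2)*(v^3 - 10*v^2 + 32*v - 32) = (v - 4)*(v - 2)^2*(v^2 - 8*v + 16) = (v - 4)^2*(v - 2)^2*(v - 4)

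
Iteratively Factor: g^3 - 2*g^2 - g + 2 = (g - 2)*(g^2 - 1) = (g - 2)*(g + 1)*(g - 1)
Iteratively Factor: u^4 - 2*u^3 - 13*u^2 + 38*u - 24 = (u - 1)*(u^3 - u^2 - 14*u + 24) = (u - 1)*(u + 4)*(u^2 - 5*u + 6) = (u - 3)*(u - 1)*(u + 4)*(u - 2)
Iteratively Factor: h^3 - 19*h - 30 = (h + 3)*(h^2 - 3*h - 10) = (h + 2)*(h + 3)*(h - 5)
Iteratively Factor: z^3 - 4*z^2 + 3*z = (z - 3)*(z^2 - z) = z*(z - 3)*(z - 1)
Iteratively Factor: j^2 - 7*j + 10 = (j - 2)*(j - 5)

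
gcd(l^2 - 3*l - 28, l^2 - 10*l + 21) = l - 7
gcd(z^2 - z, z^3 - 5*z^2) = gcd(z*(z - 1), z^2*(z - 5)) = z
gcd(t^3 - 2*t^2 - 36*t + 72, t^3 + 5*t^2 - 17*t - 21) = 1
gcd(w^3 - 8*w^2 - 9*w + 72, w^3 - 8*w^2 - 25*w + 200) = w - 8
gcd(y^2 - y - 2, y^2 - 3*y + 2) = y - 2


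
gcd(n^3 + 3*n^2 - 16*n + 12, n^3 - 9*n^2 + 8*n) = n - 1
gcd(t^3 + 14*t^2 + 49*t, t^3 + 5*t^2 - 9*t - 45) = 1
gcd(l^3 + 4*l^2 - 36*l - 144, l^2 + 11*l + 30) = l + 6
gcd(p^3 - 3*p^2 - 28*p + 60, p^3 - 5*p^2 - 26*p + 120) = p^2 - p - 30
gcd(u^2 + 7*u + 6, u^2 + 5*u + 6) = 1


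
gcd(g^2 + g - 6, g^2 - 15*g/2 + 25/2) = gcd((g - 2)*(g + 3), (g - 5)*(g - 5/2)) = 1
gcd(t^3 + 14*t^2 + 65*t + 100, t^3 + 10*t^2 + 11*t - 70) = t + 5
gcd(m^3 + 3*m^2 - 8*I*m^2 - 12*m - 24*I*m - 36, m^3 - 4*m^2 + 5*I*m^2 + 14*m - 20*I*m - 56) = m - 2*I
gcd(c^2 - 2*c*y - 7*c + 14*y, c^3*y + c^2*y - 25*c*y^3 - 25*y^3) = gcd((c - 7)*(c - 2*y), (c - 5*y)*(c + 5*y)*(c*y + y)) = 1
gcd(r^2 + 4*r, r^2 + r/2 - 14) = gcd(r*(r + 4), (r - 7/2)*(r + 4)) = r + 4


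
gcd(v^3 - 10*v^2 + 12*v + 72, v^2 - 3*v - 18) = v - 6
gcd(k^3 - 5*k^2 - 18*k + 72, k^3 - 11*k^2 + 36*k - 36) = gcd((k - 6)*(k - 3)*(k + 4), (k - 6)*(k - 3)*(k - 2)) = k^2 - 9*k + 18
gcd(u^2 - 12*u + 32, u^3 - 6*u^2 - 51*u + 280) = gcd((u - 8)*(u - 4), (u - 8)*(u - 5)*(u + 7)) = u - 8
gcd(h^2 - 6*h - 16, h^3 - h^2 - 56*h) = h - 8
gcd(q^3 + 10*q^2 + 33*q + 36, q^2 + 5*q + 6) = q + 3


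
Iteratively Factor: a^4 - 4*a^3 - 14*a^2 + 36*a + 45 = (a - 5)*(a^3 + a^2 - 9*a - 9) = (a - 5)*(a - 3)*(a^2 + 4*a + 3) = (a - 5)*(a - 3)*(a + 3)*(a + 1)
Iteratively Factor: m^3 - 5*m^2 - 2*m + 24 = (m - 4)*(m^2 - m - 6) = (m - 4)*(m - 3)*(m + 2)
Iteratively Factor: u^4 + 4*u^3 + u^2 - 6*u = (u - 1)*(u^3 + 5*u^2 + 6*u) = u*(u - 1)*(u^2 + 5*u + 6) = u*(u - 1)*(u + 2)*(u + 3)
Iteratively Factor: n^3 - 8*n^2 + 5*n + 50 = (n - 5)*(n^2 - 3*n - 10) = (n - 5)*(n + 2)*(n - 5)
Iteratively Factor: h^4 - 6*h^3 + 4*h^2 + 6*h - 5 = (h - 1)*(h^3 - 5*h^2 - h + 5) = (h - 1)^2*(h^2 - 4*h - 5) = (h - 1)^2*(h + 1)*(h - 5)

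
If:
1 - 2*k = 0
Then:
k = 1/2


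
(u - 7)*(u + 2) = u^2 - 5*u - 14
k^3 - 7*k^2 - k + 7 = (k - 7)*(k - 1)*(k + 1)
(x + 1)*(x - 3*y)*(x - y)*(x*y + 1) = x^4*y - 4*x^3*y^2 + x^3*y + x^3 + 3*x^2*y^3 - 4*x^2*y^2 - 4*x^2*y + x^2 + 3*x*y^3 + 3*x*y^2 - 4*x*y + 3*y^2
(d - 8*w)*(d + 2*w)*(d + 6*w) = d^3 - 52*d*w^2 - 96*w^3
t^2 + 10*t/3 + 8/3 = (t + 4/3)*(t + 2)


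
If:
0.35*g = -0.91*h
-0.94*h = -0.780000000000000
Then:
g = -2.16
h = 0.83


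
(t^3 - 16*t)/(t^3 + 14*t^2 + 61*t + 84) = t*(t - 4)/(t^2 + 10*t + 21)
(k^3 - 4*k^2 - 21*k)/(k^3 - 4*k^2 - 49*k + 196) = k*(k + 3)/(k^2 + 3*k - 28)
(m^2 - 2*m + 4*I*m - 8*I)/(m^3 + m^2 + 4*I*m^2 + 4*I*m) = (m - 2)/(m*(m + 1))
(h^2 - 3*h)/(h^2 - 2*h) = (h - 3)/(h - 2)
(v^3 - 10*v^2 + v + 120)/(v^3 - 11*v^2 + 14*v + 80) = (v + 3)/(v + 2)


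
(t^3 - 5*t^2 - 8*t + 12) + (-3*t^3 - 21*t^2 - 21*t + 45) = -2*t^3 - 26*t^2 - 29*t + 57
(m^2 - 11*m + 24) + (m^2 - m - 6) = 2*m^2 - 12*m + 18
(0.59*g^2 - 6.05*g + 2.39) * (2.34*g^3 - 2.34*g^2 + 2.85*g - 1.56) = 1.3806*g^5 - 15.5376*g^4 + 21.4311*g^3 - 23.7555*g^2 + 16.2495*g - 3.7284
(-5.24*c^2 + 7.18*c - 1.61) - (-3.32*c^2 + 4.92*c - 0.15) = -1.92*c^2 + 2.26*c - 1.46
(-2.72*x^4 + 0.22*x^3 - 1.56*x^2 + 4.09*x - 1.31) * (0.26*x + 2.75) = -0.7072*x^5 - 7.4228*x^4 + 0.1994*x^3 - 3.2266*x^2 + 10.9069*x - 3.6025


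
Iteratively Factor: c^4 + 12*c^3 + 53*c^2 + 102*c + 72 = (c + 2)*(c^3 + 10*c^2 + 33*c + 36) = (c + 2)*(c + 4)*(c^2 + 6*c + 9) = (c + 2)*(c + 3)*(c + 4)*(c + 3)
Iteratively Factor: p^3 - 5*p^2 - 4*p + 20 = (p - 5)*(p^2 - 4) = (p - 5)*(p - 2)*(p + 2)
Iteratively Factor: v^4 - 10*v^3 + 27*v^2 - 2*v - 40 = (v - 4)*(v^3 - 6*v^2 + 3*v + 10) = (v - 4)*(v + 1)*(v^2 - 7*v + 10) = (v - 5)*(v - 4)*(v + 1)*(v - 2)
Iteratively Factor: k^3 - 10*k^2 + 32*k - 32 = (k - 4)*(k^2 - 6*k + 8) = (k - 4)*(k - 2)*(k - 4)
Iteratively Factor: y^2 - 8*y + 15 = (y - 3)*(y - 5)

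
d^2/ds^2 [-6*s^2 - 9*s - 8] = -12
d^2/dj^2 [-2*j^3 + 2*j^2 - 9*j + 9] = 4 - 12*j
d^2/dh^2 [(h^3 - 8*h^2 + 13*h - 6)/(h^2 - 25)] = 4*(19*h^3 - 309*h^2 + 1425*h - 2575)/(h^6 - 75*h^4 + 1875*h^2 - 15625)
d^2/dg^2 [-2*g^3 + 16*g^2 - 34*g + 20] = 32 - 12*g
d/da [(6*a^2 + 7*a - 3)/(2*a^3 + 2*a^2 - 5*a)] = (-12*a^4 - 28*a^3 - 26*a^2 + 12*a - 15)/(a^2*(4*a^4 + 8*a^3 - 16*a^2 - 20*a + 25))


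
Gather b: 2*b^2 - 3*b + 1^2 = 2*b^2 - 3*b + 1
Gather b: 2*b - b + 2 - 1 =b + 1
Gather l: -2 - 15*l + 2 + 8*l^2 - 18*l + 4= 8*l^2 - 33*l + 4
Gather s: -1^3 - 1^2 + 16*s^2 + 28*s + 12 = 16*s^2 + 28*s + 10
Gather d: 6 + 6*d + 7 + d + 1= 7*d + 14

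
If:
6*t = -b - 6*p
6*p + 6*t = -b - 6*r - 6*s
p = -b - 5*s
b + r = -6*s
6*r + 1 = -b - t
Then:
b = -30/61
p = 0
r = -6/61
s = 6/61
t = 5/61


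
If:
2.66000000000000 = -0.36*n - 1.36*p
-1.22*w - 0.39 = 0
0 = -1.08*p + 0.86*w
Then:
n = -6.43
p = -0.25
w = -0.32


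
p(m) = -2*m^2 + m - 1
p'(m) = 1 - 4*m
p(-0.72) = -2.76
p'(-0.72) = 3.88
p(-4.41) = -44.31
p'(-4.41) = 18.64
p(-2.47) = -15.67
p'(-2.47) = 10.88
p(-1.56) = -7.43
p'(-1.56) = 7.24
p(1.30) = -3.08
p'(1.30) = -4.20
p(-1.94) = -10.47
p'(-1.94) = 8.76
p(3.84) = -26.65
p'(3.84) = -14.36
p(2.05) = -7.36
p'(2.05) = -7.20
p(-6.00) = -79.00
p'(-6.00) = 25.00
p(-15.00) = -466.00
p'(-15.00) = 61.00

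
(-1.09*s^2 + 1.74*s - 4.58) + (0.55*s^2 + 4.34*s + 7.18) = -0.54*s^2 + 6.08*s + 2.6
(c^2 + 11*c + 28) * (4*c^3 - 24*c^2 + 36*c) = 4*c^5 + 20*c^4 - 116*c^3 - 276*c^2 + 1008*c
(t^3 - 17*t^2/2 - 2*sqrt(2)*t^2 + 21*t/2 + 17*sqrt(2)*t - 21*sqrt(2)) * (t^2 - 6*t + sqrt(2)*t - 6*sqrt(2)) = t^5 - 29*t^4/2 - sqrt(2)*t^4 + 29*sqrt(2)*t^3/2 + 115*t^3/2 - 123*sqrt(2)*t^2/2 - 5*t^2 - 246*t + 63*sqrt(2)*t + 252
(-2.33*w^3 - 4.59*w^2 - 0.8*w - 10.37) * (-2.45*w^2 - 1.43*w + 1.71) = 5.7085*w^5 + 14.5774*w^4 + 4.5394*w^3 + 18.7016*w^2 + 13.4611*w - 17.7327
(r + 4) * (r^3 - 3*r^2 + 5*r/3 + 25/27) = r^4 + r^3 - 31*r^2/3 + 205*r/27 + 100/27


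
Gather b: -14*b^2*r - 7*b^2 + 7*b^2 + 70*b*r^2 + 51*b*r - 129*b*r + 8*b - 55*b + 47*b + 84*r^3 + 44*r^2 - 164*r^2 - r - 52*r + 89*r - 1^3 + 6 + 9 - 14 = -14*b^2*r + b*(70*r^2 - 78*r) + 84*r^3 - 120*r^2 + 36*r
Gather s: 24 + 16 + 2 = 42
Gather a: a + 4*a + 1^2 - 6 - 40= 5*a - 45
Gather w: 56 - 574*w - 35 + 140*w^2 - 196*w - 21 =140*w^2 - 770*w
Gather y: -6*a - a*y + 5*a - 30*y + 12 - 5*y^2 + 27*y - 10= -a - 5*y^2 + y*(-a - 3) + 2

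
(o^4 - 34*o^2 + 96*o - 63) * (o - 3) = o^5 - 3*o^4 - 34*o^3 + 198*o^2 - 351*o + 189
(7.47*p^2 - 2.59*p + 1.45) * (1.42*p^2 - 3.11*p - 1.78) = 10.6074*p^4 - 26.9095*p^3 - 3.1827*p^2 + 0.1007*p - 2.581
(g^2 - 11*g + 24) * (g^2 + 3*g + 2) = g^4 - 8*g^3 - 7*g^2 + 50*g + 48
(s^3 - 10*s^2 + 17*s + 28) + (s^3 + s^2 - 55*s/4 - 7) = 2*s^3 - 9*s^2 + 13*s/4 + 21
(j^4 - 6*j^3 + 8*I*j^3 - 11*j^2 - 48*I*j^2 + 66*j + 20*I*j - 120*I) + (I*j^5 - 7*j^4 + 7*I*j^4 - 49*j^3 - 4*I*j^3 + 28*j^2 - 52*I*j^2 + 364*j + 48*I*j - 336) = I*j^5 - 6*j^4 + 7*I*j^4 - 55*j^3 + 4*I*j^3 + 17*j^2 - 100*I*j^2 + 430*j + 68*I*j - 336 - 120*I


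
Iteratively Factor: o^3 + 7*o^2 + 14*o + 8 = (o + 1)*(o^2 + 6*o + 8) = (o + 1)*(o + 2)*(o + 4)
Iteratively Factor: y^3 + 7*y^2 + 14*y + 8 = (y + 2)*(y^2 + 5*y + 4) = (y + 2)*(y + 4)*(y + 1)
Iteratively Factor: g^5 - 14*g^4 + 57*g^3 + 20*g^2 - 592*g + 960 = (g - 4)*(g^4 - 10*g^3 + 17*g^2 + 88*g - 240) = (g - 4)^2*(g^3 - 6*g^2 - 7*g + 60) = (g - 4)^2*(g + 3)*(g^2 - 9*g + 20) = (g - 4)^3*(g + 3)*(g - 5)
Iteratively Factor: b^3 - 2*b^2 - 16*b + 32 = (b - 2)*(b^2 - 16) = (b - 2)*(b + 4)*(b - 4)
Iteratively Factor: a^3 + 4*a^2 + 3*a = (a + 1)*(a^2 + 3*a) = (a + 1)*(a + 3)*(a)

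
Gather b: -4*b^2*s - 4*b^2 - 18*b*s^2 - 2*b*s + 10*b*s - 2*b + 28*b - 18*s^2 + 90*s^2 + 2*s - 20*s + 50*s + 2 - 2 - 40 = b^2*(-4*s - 4) + b*(-18*s^2 + 8*s + 26) + 72*s^2 + 32*s - 40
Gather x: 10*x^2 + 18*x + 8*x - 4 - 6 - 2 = 10*x^2 + 26*x - 12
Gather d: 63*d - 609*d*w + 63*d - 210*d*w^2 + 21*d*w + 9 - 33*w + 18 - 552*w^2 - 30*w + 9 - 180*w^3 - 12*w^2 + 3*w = d*(-210*w^2 - 588*w + 126) - 180*w^3 - 564*w^2 - 60*w + 36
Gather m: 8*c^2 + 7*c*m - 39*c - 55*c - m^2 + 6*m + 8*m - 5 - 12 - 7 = 8*c^2 - 94*c - m^2 + m*(7*c + 14) - 24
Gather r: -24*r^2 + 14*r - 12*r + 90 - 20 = -24*r^2 + 2*r + 70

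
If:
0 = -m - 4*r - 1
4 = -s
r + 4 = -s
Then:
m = -1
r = 0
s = -4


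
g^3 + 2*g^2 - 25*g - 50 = (g - 5)*(g + 2)*(g + 5)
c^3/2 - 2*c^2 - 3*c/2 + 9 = (c/2 + 1)*(c - 3)^2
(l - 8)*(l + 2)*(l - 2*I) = l^3 - 6*l^2 - 2*I*l^2 - 16*l + 12*I*l + 32*I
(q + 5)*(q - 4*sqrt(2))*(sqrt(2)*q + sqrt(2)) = sqrt(2)*q^3 - 8*q^2 + 6*sqrt(2)*q^2 - 48*q + 5*sqrt(2)*q - 40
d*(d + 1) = d^2 + d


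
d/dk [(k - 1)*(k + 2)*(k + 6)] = 3*k^2 + 14*k + 4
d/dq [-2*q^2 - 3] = -4*q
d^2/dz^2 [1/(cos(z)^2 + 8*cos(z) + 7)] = 2*(-2*sin(z)^4 + 19*sin(z)^2 + 43*cos(z) - 3*cos(3*z) + 40)/((cos(z) + 1)^3*(cos(z) + 7)^3)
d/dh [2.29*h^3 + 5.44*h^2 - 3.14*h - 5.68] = 6.87*h^2 + 10.88*h - 3.14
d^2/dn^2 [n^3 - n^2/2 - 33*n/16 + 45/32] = 6*n - 1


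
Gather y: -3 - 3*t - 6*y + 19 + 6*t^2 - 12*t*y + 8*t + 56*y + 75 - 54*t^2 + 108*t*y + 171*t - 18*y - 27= -48*t^2 + 176*t + y*(96*t + 32) + 64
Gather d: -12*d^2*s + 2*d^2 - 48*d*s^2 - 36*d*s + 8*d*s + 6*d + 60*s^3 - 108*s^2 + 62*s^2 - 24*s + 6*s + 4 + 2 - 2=d^2*(2 - 12*s) + d*(-48*s^2 - 28*s + 6) + 60*s^3 - 46*s^2 - 18*s + 4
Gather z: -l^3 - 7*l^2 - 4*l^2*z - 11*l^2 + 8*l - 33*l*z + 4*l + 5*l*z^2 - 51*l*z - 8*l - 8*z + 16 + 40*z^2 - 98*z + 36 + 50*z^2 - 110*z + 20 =-l^3 - 18*l^2 + 4*l + z^2*(5*l + 90) + z*(-4*l^2 - 84*l - 216) + 72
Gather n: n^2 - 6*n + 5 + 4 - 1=n^2 - 6*n + 8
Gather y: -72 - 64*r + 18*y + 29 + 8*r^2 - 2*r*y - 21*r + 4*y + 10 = 8*r^2 - 85*r + y*(22 - 2*r) - 33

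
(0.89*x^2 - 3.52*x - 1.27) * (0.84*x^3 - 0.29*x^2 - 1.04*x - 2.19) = 0.7476*x^5 - 3.2149*x^4 - 0.9716*x^3 + 2.08*x^2 + 9.0296*x + 2.7813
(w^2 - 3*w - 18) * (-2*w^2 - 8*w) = -2*w^4 - 2*w^3 + 60*w^2 + 144*w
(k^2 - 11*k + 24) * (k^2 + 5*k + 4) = k^4 - 6*k^3 - 27*k^2 + 76*k + 96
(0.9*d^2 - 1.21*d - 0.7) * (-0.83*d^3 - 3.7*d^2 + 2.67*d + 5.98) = -0.747*d^5 - 2.3257*d^4 + 7.461*d^3 + 4.7413*d^2 - 9.1048*d - 4.186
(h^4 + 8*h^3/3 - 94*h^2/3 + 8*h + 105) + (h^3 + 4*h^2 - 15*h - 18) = h^4 + 11*h^3/3 - 82*h^2/3 - 7*h + 87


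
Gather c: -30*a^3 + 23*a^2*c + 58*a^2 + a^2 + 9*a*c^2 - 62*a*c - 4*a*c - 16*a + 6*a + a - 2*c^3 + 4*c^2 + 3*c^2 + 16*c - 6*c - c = -30*a^3 + 59*a^2 - 9*a - 2*c^3 + c^2*(9*a + 7) + c*(23*a^2 - 66*a + 9)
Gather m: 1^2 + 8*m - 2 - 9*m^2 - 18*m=-9*m^2 - 10*m - 1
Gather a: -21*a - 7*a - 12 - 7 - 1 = -28*a - 20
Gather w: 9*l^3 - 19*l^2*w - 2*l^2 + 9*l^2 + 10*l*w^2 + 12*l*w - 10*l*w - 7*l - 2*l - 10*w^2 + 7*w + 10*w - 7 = 9*l^3 + 7*l^2 - 9*l + w^2*(10*l - 10) + w*(-19*l^2 + 2*l + 17) - 7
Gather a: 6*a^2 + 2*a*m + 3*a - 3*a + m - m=6*a^2 + 2*a*m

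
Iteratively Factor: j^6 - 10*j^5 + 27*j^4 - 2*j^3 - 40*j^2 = (j)*(j^5 - 10*j^4 + 27*j^3 - 2*j^2 - 40*j) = j*(j - 4)*(j^4 - 6*j^3 + 3*j^2 + 10*j) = j^2*(j - 4)*(j^3 - 6*j^2 + 3*j + 10) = j^2*(j - 4)*(j - 2)*(j^2 - 4*j - 5) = j^2*(j - 4)*(j - 2)*(j + 1)*(j - 5)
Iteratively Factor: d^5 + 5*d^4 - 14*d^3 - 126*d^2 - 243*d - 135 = (d + 1)*(d^4 + 4*d^3 - 18*d^2 - 108*d - 135) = (d + 1)*(d + 3)*(d^3 + d^2 - 21*d - 45) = (d + 1)*(d + 3)^2*(d^2 - 2*d - 15) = (d - 5)*(d + 1)*(d + 3)^2*(d + 3)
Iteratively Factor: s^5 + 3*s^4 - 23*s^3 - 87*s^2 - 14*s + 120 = (s + 3)*(s^4 - 23*s^2 - 18*s + 40) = (s - 1)*(s + 3)*(s^3 + s^2 - 22*s - 40) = (s - 1)*(s + 2)*(s + 3)*(s^2 - s - 20) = (s - 5)*(s - 1)*(s + 2)*(s + 3)*(s + 4)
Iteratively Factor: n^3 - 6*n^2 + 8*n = (n)*(n^2 - 6*n + 8) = n*(n - 2)*(n - 4)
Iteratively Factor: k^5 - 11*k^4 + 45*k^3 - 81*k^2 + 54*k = (k - 3)*(k^4 - 8*k^3 + 21*k^2 - 18*k) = (k - 3)*(k - 2)*(k^3 - 6*k^2 + 9*k) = k*(k - 3)*(k - 2)*(k^2 - 6*k + 9) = k*(k - 3)^2*(k - 2)*(k - 3)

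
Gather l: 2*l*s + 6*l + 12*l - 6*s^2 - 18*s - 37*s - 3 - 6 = l*(2*s + 18) - 6*s^2 - 55*s - 9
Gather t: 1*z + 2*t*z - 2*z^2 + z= 2*t*z - 2*z^2 + 2*z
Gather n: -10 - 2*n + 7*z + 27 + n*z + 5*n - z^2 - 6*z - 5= n*(z + 3) - z^2 + z + 12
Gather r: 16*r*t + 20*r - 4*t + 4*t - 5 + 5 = r*(16*t + 20)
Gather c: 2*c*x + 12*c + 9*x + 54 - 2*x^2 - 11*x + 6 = c*(2*x + 12) - 2*x^2 - 2*x + 60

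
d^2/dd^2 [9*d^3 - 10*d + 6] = 54*d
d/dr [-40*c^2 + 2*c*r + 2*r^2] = 2*c + 4*r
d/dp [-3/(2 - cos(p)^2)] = 12*sin(2*p)/(3 - cos(2*p))^2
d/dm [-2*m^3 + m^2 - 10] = 2*m*(1 - 3*m)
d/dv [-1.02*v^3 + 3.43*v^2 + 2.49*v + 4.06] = -3.06*v^2 + 6.86*v + 2.49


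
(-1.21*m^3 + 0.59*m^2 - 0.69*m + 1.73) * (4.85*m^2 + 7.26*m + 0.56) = -5.8685*m^5 - 5.9231*m^4 + 0.2593*m^3 + 3.7115*m^2 + 12.1734*m + 0.9688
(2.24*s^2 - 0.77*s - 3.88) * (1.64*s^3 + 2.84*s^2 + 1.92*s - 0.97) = 3.6736*s^5 + 5.0988*s^4 - 4.2492*s^3 - 14.6704*s^2 - 6.7027*s + 3.7636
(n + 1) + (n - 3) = 2*n - 2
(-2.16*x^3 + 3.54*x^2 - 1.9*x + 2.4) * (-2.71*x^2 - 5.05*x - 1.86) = 5.8536*x^5 + 1.3146*x^4 - 8.7104*x^3 - 3.4934*x^2 - 8.586*x - 4.464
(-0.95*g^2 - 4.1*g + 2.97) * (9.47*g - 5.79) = -8.9965*g^3 - 33.3265*g^2 + 51.8649*g - 17.1963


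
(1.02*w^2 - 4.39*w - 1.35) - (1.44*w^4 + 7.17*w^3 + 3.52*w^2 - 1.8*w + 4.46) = -1.44*w^4 - 7.17*w^3 - 2.5*w^2 - 2.59*w - 5.81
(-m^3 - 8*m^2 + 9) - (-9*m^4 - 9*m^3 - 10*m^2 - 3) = 9*m^4 + 8*m^3 + 2*m^2 + 12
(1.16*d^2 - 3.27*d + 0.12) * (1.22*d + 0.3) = 1.4152*d^3 - 3.6414*d^2 - 0.8346*d + 0.036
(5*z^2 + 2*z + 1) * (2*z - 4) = 10*z^3 - 16*z^2 - 6*z - 4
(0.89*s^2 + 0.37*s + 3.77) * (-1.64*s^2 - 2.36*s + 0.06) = -1.4596*s^4 - 2.7072*s^3 - 7.0026*s^2 - 8.875*s + 0.2262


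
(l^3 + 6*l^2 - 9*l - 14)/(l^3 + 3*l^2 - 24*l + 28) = (l + 1)/(l - 2)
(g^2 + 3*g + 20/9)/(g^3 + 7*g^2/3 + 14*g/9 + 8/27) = 3*(3*g + 5)/(9*g^2 + 9*g + 2)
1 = 1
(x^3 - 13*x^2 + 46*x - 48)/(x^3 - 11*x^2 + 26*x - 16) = (x - 3)/(x - 1)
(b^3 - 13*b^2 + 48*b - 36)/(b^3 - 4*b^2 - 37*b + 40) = (b^2 - 12*b + 36)/(b^2 - 3*b - 40)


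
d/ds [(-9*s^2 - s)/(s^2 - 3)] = (s^2 + 54*s + 3)/(s^4 - 6*s^2 + 9)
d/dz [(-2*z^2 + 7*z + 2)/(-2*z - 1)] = (4*z^2 + 4*z - 3)/(4*z^2 + 4*z + 1)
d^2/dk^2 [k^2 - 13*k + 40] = 2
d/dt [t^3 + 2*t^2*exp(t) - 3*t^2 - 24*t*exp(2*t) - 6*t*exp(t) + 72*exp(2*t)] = 2*t^2*exp(t) + 3*t^2 - 48*t*exp(2*t) - 2*t*exp(t) - 6*t + 120*exp(2*t) - 6*exp(t)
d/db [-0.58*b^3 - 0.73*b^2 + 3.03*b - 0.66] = -1.74*b^2 - 1.46*b + 3.03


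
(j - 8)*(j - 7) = j^2 - 15*j + 56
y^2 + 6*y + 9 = (y + 3)^2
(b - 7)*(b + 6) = b^2 - b - 42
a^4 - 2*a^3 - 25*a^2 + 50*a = a*(a - 5)*(a - 2)*(a + 5)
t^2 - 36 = (t - 6)*(t + 6)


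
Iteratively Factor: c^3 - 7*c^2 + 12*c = (c - 3)*(c^2 - 4*c) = (c - 4)*(c - 3)*(c)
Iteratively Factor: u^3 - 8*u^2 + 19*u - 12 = (u - 3)*(u^2 - 5*u + 4) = (u - 4)*(u - 3)*(u - 1)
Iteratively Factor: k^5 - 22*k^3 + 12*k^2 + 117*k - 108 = (k - 1)*(k^4 + k^3 - 21*k^2 - 9*k + 108) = (k - 3)*(k - 1)*(k^3 + 4*k^2 - 9*k - 36) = (k - 3)^2*(k - 1)*(k^2 + 7*k + 12) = (k - 3)^2*(k - 1)*(k + 3)*(k + 4)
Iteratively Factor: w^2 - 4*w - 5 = (w + 1)*(w - 5)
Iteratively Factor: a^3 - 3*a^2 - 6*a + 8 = (a - 4)*(a^2 + a - 2) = (a - 4)*(a + 2)*(a - 1)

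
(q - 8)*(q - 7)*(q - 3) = q^3 - 18*q^2 + 101*q - 168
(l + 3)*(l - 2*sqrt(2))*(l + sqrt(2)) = l^3 - sqrt(2)*l^2 + 3*l^2 - 3*sqrt(2)*l - 4*l - 12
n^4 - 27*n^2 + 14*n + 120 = (n - 4)*(n - 3)*(n + 2)*(n + 5)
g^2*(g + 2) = g^3 + 2*g^2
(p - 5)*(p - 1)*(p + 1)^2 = p^4 - 4*p^3 - 6*p^2 + 4*p + 5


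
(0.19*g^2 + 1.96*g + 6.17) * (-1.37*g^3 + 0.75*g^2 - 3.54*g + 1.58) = -0.2603*g^5 - 2.5427*g^4 - 7.6555*g^3 - 2.0107*g^2 - 18.745*g + 9.7486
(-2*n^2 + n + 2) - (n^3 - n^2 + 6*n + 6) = -n^3 - n^2 - 5*n - 4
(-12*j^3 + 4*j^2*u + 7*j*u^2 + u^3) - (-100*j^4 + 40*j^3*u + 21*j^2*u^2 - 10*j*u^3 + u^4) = 100*j^4 - 40*j^3*u - 12*j^3 - 21*j^2*u^2 + 4*j^2*u + 10*j*u^3 + 7*j*u^2 - u^4 + u^3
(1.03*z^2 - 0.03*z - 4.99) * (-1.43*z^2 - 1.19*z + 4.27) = -1.4729*z^4 - 1.1828*z^3 + 11.5695*z^2 + 5.81*z - 21.3073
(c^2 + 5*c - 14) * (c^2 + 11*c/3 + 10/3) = c^4 + 26*c^3/3 + 23*c^2/3 - 104*c/3 - 140/3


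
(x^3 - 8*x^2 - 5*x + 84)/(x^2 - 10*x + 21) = (x^2 - x - 12)/(x - 3)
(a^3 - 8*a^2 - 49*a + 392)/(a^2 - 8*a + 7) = (a^2 - a - 56)/(a - 1)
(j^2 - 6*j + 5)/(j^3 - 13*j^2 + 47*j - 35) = 1/(j - 7)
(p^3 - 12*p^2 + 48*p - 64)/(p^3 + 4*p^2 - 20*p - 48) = (p^2 - 8*p + 16)/(p^2 + 8*p + 12)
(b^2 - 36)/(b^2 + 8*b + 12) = (b - 6)/(b + 2)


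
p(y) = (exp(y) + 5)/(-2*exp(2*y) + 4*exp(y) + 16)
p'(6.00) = 0.00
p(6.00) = 0.00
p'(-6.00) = 0.00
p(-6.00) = 0.31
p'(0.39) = 0.14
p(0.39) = 0.37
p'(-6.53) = -0.00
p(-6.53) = 0.31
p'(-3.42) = -0.00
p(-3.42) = 0.31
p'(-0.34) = 0.03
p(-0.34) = 0.32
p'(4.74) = 0.00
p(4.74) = -0.00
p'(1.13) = 2.81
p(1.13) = 0.88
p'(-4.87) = -0.00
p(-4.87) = 0.31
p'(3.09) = 0.04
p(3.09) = -0.03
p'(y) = (exp(y) + 5)*(4*exp(2*y) - 4*exp(y))/(-2*exp(2*y) + 4*exp(y) + 16)^2 + exp(y)/(-2*exp(2*y) + 4*exp(y) + 16) = (-(1 - exp(y))*(exp(y) + 5) - exp(2*y)/2 + exp(y) + 4)*exp(y)/(-exp(2*y) + 2*exp(y) + 8)^2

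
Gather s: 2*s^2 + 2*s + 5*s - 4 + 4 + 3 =2*s^2 + 7*s + 3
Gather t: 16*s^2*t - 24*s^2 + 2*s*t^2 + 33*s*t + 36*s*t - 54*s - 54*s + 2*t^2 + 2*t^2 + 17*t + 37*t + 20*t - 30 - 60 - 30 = -24*s^2 - 108*s + t^2*(2*s + 4) + t*(16*s^2 + 69*s + 74) - 120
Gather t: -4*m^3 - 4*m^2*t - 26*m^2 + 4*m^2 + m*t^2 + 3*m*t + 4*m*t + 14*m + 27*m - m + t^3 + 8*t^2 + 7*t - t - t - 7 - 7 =-4*m^3 - 22*m^2 + 40*m + t^3 + t^2*(m + 8) + t*(-4*m^2 + 7*m + 5) - 14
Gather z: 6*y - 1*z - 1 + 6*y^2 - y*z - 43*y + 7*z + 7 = 6*y^2 - 37*y + z*(6 - y) + 6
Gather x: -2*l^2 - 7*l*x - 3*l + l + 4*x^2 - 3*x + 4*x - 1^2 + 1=-2*l^2 - 2*l + 4*x^2 + x*(1 - 7*l)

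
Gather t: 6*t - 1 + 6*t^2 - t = 6*t^2 + 5*t - 1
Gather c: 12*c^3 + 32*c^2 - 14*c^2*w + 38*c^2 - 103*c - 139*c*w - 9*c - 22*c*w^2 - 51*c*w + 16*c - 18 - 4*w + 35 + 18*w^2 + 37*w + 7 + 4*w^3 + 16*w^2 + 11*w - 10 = 12*c^3 + c^2*(70 - 14*w) + c*(-22*w^2 - 190*w - 96) + 4*w^3 + 34*w^2 + 44*w + 14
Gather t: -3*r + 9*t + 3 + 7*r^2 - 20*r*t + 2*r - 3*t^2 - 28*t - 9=7*r^2 - r - 3*t^2 + t*(-20*r - 19) - 6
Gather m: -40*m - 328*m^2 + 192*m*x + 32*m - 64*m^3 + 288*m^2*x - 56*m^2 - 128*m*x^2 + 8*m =-64*m^3 + m^2*(288*x - 384) + m*(-128*x^2 + 192*x)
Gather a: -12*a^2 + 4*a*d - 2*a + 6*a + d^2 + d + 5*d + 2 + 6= -12*a^2 + a*(4*d + 4) + d^2 + 6*d + 8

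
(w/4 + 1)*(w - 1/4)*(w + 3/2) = w^3/4 + 21*w^2/16 + 37*w/32 - 3/8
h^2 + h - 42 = (h - 6)*(h + 7)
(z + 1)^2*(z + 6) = z^3 + 8*z^2 + 13*z + 6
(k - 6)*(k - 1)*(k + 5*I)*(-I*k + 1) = -I*k^4 + 6*k^3 + 7*I*k^3 - 42*k^2 - I*k^2 + 36*k - 35*I*k + 30*I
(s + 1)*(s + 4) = s^2 + 5*s + 4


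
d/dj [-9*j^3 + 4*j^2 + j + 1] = -27*j^2 + 8*j + 1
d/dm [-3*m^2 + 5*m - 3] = 5 - 6*m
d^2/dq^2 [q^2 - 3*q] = 2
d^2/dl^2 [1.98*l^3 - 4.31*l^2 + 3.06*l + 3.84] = 11.88*l - 8.62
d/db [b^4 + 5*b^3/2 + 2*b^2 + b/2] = 4*b^3 + 15*b^2/2 + 4*b + 1/2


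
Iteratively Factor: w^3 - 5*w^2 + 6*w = (w)*(w^2 - 5*w + 6) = w*(w - 2)*(w - 3)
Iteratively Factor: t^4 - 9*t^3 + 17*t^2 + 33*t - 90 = (t - 5)*(t^3 - 4*t^2 - 3*t + 18) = (t - 5)*(t + 2)*(t^2 - 6*t + 9) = (t - 5)*(t - 3)*(t + 2)*(t - 3)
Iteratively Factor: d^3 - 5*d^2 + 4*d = (d - 4)*(d^2 - d) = d*(d - 4)*(d - 1)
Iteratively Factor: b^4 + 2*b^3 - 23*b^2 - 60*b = (b + 4)*(b^3 - 2*b^2 - 15*b) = (b + 3)*(b + 4)*(b^2 - 5*b) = b*(b + 3)*(b + 4)*(b - 5)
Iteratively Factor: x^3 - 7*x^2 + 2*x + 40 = (x - 4)*(x^2 - 3*x - 10) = (x - 4)*(x + 2)*(x - 5)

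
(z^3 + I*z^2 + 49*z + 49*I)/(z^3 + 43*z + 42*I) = (z + 7*I)/(z + 6*I)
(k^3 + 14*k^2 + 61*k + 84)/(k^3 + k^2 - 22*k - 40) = (k^2 + 10*k + 21)/(k^2 - 3*k - 10)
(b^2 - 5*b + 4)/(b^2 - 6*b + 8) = (b - 1)/(b - 2)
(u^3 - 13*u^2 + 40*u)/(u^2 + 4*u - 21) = u*(u^2 - 13*u + 40)/(u^2 + 4*u - 21)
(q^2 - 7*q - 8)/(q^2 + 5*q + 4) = (q - 8)/(q + 4)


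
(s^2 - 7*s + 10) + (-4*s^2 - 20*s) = -3*s^2 - 27*s + 10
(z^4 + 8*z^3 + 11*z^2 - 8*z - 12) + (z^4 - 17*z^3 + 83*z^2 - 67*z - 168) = 2*z^4 - 9*z^3 + 94*z^2 - 75*z - 180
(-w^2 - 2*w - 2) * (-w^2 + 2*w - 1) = w^4 - w^2 - 2*w + 2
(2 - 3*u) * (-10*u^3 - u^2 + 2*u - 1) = 30*u^4 - 17*u^3 - 8*u^2 + 7*u - 2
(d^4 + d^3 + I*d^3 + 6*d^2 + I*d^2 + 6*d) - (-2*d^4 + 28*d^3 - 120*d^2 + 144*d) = 3*d^4 - 27*d^3 + I*d^3 + 126*d^2 + I*d^2 - 138*d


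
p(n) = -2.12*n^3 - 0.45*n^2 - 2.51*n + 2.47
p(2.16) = -26.42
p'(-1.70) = -19.36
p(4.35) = -191.47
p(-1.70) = 15.85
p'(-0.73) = -5.24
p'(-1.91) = -23.99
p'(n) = -6.36*n^2 - 0.9*n - 2.51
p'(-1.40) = -13.72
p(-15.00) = 7093.87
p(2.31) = -31.86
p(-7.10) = 756.38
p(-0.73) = 4.89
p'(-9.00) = -509.57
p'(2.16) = -34.13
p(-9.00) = 1534.09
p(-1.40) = 10.92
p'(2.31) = -38.53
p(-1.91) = 20.39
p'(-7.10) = -316.73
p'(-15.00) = -1420.01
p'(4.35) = -126.77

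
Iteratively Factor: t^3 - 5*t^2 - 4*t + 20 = (t + 2)*(t^2 - 7*t + 10) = (t - 2)*(t + 2)*(t - 5)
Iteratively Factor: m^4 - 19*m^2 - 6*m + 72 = (m + 3)*(m^3 - 3*m^2 - 10*m + 24) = (m + 3)^2*(m^2 - 6*m + 8) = (m - 2)*(m + 3)^2*(m - 4)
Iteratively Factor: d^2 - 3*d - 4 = (d + 1)*(d - 4)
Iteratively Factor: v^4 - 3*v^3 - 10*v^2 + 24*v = (v - 2)*(v^3 - v^2 - 12*v) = (v - 4)*(v - 2)*(v^2 + 3*v) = v*(v - 4)*(v - 2)*(v + 3)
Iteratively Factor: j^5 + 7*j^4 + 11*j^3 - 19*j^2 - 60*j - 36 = (j + 3)*(j^4 + 4*j^3 - j^2 - 16*j - 12) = (j + 3)^2*(j^3 + j^2 - 4*j - 4) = (j - 2)*(j + 3)^2*(j^2 + 3*j + 2) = (j - 2)*(j + 1)*(j + 3)^2*(j + 2)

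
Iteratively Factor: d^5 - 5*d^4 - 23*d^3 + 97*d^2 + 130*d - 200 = (d - 5)*(d^4 - 23*d^2 - 18*d + 40) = (d - 5)*(d + 2)*(d^3 - 2*d^2 - 19*d + 20) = (d - 5)*(d + 2)*(d + 4)*(d^2 - 6*d + 5) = (d - 5)*(d - 1)*(d + 2)*(d + 4)*(d - 5)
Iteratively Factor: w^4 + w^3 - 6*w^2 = (w)*(w^3 + w^2 - 6*w) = w*(w - 2)*(w^2 + 3*w) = w*(w - 2)*(w + 3)*(w)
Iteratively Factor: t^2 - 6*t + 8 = (t - 2)*(t - 4)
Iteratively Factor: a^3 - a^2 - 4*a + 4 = (a - 2)*(a^2 + a - 2) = (a - 2)*(a + 2)*(a - 1)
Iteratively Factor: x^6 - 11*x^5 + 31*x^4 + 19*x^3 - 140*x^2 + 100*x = (x - 2)*(x^5 - 9*x^4 + 13*x^3 + 45*x^2 - 50*x) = (x - 2)*(x - 1)*(x^4 - 8*x^3 + 5*x^2 + 50*x) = (x - 5)*(x - 2)*(x - 1)*(x^3 - 3*x^2 - 10*x) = (x - 5)^2*(x - 2)*(x - 1)*(x^2 + 2*x) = (x - 5)^2*(x - 2)*(x - 1)*(x + 2)*(x)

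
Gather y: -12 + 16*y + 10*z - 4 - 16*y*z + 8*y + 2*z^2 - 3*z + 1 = y*(24 - 16*z) + 2*z^2 + 7*z - 15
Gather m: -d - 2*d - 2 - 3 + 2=-3*d - 3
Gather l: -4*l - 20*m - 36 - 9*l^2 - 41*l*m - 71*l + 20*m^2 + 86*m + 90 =-9*l^2 + l*(-41*m - 75) + 20*m^2 + 66*m + 54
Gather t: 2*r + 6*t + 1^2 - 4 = 2*r + 6*t - 3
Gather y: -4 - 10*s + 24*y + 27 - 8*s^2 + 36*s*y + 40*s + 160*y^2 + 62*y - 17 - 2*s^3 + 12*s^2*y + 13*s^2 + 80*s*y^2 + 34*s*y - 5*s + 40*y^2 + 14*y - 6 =-2*s^3 + 5*s^2 + 25*s + y^2*(80*s + 200) + y*(12*s^2 + 70*s + 100)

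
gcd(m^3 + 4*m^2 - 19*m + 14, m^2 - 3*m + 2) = m^2 - 3*m + 2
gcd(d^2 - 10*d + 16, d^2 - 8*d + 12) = d - 2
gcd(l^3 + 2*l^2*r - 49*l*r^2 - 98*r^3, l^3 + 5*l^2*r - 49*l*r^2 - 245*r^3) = -l^2 + 49*r^2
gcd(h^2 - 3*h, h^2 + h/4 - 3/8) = 1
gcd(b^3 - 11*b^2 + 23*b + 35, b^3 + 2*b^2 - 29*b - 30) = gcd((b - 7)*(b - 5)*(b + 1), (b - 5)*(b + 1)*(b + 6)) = b^2 - 4*b - 5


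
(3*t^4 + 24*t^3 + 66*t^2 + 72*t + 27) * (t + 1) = 3*t^5 + 27*t^4 + 90*t^3 + 138*t^2 + 99*t + 27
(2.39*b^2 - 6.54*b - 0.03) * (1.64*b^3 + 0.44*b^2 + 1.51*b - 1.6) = 3.9196*b^5 - 9.674*b^4 + 0.6821*b^3 - 13.7126*b^2 + 10.4187*b + 0.048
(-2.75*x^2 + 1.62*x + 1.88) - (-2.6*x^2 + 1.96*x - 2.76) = -0.15*x^2 - 0.34*x + 4.64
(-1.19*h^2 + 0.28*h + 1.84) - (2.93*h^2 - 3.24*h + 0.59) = -4.12*h^2 + 3.52*h + 1.25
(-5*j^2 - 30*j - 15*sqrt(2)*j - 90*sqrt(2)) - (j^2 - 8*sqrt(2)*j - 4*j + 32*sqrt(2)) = -6*j^2 - 26*j - 7*sqrt(2)*j - 122*sqrt(2)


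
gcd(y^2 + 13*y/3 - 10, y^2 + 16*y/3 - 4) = y + 6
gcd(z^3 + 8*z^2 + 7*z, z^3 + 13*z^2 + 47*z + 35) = z^2 + 8*z + 7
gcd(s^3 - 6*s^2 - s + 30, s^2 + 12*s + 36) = 1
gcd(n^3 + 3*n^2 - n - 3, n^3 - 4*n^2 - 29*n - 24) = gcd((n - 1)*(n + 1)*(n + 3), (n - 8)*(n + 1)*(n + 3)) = n^2 + 4*n + 3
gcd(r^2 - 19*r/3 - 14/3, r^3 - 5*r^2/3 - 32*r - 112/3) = r - 7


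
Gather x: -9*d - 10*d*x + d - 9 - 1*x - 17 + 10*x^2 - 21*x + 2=-8*d + 10*x^2 + x*(-10*d - 22) - 24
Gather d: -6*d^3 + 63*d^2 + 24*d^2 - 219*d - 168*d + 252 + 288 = -6*d^3 + 87*d^2 - 387*d + 540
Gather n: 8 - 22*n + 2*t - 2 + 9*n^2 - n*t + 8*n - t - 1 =9*n^2 + n*(-t - 14) + t + 5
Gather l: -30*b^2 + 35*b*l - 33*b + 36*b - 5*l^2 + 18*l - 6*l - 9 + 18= -30*b^2 + 3*b - 5*l^2 + l*(35*b + 12) + 9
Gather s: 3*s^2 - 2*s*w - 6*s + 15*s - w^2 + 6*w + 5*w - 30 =3*s^2 + s*(9 - 2*w) - w^2 + 11*w - 30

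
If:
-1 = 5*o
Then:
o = -1/5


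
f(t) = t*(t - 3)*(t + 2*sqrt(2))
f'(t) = t*(t - 3) + t*(t + 2*sqrt(2)) + (t - 3)*(t + 2*sqrt(2))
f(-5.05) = -90.31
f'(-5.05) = 69.76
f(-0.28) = 2.34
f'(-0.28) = -8.15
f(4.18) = 34.57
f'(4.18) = 42.50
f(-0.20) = 1.68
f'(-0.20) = -8.30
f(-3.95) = -30.79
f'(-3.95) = 39.68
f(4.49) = 48.96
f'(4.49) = 50.45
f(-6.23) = -195.60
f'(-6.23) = 110.09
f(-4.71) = -68.33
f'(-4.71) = 59.68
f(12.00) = 1601.47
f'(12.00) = 419.40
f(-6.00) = -171.26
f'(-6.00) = 101.57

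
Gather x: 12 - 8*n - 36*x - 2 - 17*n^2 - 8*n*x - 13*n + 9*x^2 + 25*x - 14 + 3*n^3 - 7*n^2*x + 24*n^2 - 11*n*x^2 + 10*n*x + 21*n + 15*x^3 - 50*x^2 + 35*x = 3*n^3 + 7*n^2 + 15*x^3 + x^2*(-11*n - 41) + x*(-7*n^2 + 2*n + 24) - 4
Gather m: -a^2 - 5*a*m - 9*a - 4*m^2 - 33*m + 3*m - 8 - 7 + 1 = -a^2 - 9*a - 4*m^2 + m*(-5*a - 30) - 14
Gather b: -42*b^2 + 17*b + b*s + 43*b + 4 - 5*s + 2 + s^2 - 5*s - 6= -42*b^2 + b*(s + 60) + s^2 - 10*s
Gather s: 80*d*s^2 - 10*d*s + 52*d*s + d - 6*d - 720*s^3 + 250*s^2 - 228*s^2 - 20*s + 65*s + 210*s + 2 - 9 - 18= -5*d - 720*s^3 + s^2*(80*d + 22) + s*(42*d + 255) - 25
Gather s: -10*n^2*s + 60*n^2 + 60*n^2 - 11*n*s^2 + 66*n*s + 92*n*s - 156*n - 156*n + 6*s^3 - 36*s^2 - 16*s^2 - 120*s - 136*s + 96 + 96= 120*n^2 - 312*n + 6*s^3 + s^2*(-11*n - 52) + s*(-10*n^2 + 158*n - 256) + 192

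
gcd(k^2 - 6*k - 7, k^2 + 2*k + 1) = k + 1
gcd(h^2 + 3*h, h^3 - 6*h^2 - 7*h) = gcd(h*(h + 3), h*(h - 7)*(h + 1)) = h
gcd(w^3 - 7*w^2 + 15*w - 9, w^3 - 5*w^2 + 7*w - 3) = w^2 - 4*w + 3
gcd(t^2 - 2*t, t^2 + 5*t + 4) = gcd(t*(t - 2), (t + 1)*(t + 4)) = 1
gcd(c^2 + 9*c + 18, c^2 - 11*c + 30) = 1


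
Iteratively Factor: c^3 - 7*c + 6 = (c - 1)*(c^2 + c - 6) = (c - 1)*(c + 3)*(c - 2)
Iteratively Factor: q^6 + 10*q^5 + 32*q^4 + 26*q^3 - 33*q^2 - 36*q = (q + 4)*(q^5 + 6*q^4 + 8*q^3 - 6*q^2 - 9*q) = q*(q + 4)*(q^4 + 6*q^3 + 8*q^2 - 6*q - 9) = q*(q - 1)*(q + 4)*(q^3 + 7*q^2 + 15*q + 9) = q*(q - 1)*(q + 1)*(q + 4)*(q^2 + 6*q + 9) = q*(q - 1)*(q + 1)*(q + 3)*(q + 4)*(q + 3)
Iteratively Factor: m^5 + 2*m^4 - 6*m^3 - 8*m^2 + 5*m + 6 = (m - 1)*(m^4 + 3*m^3 - 3*m^2 - 11*m - 6) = (m - 1)*(m + 3)*(m^3 - 3*m - 2) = (m - 1)*(m + 1)*(m + 3)*(m^2 - m - 2) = (m - 2)*(m - 1)*(m + 1)*(m + 3)*(m + 1)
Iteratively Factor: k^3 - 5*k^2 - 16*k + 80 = (k - 5)*(k^2 - 16) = (k - 5)*(k - 4)*(k + 4)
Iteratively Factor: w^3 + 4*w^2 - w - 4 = (w + 4)*(w^2 - 1) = (w - 1)*(w + 4)*(w + 1)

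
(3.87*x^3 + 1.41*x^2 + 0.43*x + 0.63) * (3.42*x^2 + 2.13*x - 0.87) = 13.2354*x^5 + 13.0653*x^4 + 1.107*x^3 + 1.8438*x^2 + 0.9678*x - 0.5481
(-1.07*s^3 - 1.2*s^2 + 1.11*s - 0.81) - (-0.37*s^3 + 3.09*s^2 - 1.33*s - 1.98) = -0.7*s^3 - 4.29*s^2 + 2.44*s + 1.17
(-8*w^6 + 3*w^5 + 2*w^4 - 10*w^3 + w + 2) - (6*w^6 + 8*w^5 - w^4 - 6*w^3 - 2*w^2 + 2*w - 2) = -14*w^6 - 5*w^5 + 3*w^4 - 4*w^3 + 2*w^2 - w + 4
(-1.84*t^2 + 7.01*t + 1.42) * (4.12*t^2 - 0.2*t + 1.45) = -7.5808*t^4 + 29.2492*t^3 + 1.7804*t^2 + 9.8805*t + 2.059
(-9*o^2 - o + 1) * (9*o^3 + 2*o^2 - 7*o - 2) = -81*o^5 - 27*o^4 + 70*o^3 + 27*o^2 - 5*o - 2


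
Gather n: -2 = -2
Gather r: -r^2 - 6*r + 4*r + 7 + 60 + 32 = -r^2 - 2*r + 99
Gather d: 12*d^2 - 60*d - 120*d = 12*d^2 - 180*d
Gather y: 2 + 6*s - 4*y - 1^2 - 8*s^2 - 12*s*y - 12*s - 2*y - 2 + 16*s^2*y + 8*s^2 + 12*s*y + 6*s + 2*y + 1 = y*(16*s^2 - 4)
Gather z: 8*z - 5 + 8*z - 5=16*z - 10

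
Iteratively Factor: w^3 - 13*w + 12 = (w + 4)*(w^2 - 4*w + 3) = (w - 1)*(w + 4)*(w - 3)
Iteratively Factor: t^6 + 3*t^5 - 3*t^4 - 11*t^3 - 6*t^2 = (t + 1)*(t^5 + 2*t^4 - 5*t^3 - 6*t^2) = (t + 1)^2*(t^4 + t^3 - 6*t^2) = (t - 2)*(t + 1)^2*(t^3 + 3*t^2) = t*(t - 2)*(t + 1)^2*(t^2 + 3*t) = t^2*(t - 2)*(t + 1)^2*(t + 3)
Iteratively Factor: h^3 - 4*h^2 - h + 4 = (h - 1)*(h^2 - 3*h - 4) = (h - 1)*(h + 1)*(h - 4)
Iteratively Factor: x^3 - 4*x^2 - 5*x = (x)*(x^2 - 4*x - 5) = x*(x - 5)*(x + 1)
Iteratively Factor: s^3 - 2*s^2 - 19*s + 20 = (s + 4)*(s^2 - 6*s + 5) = (s - 1)*(s + 4)*(s - 5)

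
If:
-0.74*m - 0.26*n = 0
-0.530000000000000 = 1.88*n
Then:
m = 0.10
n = -0.28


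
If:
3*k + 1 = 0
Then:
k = -1/3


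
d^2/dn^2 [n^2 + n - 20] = 2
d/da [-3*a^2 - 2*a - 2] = -6*a - 2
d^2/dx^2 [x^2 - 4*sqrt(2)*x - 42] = 2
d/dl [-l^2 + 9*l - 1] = 9 - 2*l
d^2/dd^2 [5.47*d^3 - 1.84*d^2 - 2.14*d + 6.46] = 32.82*d - 3.68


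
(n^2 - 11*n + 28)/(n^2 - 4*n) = (n - 7)/n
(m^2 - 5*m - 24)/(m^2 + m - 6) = (m - 8)/(m - 2)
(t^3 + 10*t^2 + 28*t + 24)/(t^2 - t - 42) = (t^2 + 4*t + 4)/(t - 7)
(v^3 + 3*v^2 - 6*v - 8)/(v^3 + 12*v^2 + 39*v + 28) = (v - 2)/(v + 7)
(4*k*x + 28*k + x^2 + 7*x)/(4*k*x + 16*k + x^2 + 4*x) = (x + 7)/(x + 4)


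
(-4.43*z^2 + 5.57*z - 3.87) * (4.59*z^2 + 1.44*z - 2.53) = -20.3337*z^4 + 19.1871*z^3 + 1.4654*z^2 - 19.6649*z + 9.7911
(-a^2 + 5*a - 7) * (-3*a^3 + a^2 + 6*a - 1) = 3*a^5 - 16*a^4 + 20*a^3 + 24*a^2 - 47*a + 7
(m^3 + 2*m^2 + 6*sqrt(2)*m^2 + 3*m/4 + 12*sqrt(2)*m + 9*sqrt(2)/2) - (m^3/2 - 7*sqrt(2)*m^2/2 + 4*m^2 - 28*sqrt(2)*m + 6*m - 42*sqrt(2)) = m^3/2 - 2*m^2 + 19*sqrt(2)*m^2/2 - 21*m/4 + 40*sqrt(2)*m + 93*sqrt(2)/2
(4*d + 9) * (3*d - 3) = 12*d^2 + 15*d - 27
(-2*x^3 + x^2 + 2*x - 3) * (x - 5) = -2*x^4 + 11*x^3 - 3*x^2 - 13*x + 15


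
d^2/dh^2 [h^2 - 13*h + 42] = 2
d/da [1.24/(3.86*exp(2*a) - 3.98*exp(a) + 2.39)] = (4.9352 - 9.5728*exp(a))*exp(a)/(3.86*exp(2*a) - 3.98*exp(a) + 2.39)^2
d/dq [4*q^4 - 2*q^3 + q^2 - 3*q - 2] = 16*q^3 - 6*q^2 + 2*q - 3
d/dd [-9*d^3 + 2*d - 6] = 2 - 27*d^2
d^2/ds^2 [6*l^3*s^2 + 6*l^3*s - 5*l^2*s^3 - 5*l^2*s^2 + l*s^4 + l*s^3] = 2*l*(6*l^2 - 15*l*s - 5*l + 6*s^2 + 3*s)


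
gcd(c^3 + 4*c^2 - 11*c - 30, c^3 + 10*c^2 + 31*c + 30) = c^2 + 7*c + 10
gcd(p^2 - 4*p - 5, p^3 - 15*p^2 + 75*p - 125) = p - 5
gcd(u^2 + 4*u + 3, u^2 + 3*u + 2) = u + 1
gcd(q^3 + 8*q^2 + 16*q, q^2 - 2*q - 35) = 1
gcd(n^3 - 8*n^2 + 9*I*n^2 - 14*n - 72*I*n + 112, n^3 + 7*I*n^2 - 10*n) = n + 2*I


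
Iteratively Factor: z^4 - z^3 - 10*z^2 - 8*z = (z)*(z^3 - z^2 - 10*z - 8) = z*(z + 2)*(z^2 - 3*z - 4) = z*(z + 1)*(z + 2)*(z - 4)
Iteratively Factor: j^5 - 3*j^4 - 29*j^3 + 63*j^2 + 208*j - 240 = (j + 4)*(j^4 - 7*j^3 - j^2 + 67*j - 60) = (j - 4)*(j + 4)*(j^3 - 3*j^2 - 13*j + 15) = (j - 4)*(j - 1)*(j + 4)*(j^2 - 2*j - 15) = (j - 5)*(j - 4)*(j - 1)*(j + 4)*(j + 3)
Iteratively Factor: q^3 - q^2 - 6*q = (q)*(q^2 - q - 6) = q*(q + 2)*(q - 3)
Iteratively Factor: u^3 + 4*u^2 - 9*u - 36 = (u + 4)*(u^2 - 9) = (u - 3)*(u + 4)*(u + 3)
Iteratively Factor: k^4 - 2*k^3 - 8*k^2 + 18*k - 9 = (k - 3)*(k^3 + k^2 - 5*k + 3) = (k - 3)*(k - 1)*(k^2 + 2*k - 3) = (k - 3)*(k - 1)^2*(k + 3)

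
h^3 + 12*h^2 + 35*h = h*(h + 5)*(h + 7)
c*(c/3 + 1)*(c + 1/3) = c^3/3 + 10*c^2/9 + c/3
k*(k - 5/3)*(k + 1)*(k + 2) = k^4 + 4*k^3/3 - 3*k^2 - 10*k/3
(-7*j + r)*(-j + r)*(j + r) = 7*j^3 - j^2*r - 7*j*r^2 + r^3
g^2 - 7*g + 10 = (g - 5)*(g - 2)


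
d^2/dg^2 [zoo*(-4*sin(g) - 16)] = zoo*sin(g)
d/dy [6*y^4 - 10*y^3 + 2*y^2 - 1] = 2*y*(12*y^2 - 15*y + 2)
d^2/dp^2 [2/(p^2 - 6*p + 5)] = 4*(-p^2 + 6*p + 4*(p - 3)^2 - 5)/(p^2 - 6*p + 5)^3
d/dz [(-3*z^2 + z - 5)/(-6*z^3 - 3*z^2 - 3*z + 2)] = (-18*z^4 + 12*z^3 - 78*z^2 - 42*z - 13)/(36*z^6 + 36*z^5 + 45*z^4 - 6*z^3 - 3*z^2 - 12*z + 4)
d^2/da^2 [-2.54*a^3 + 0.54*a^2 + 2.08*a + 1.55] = 1.08 - 15.24*a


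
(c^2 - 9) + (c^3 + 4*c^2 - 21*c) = c^3 + 5*c^2 - 21*c - 9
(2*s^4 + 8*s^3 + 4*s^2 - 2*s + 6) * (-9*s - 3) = -18*s^5 - 78*s^4 - 60*s^3 + 6*s^2 - 48*s - 18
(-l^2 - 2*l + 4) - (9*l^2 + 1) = -10*l^2 - 2*l + 3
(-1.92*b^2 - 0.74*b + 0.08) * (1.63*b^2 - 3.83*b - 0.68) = -3.1296*b^4 + 6.1474*b^3 + 4.2702*b^2 + 0.1968*b - 0.0544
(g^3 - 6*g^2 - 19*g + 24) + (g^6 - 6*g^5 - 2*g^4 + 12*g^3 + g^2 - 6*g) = g^6 - 6*g^5 - 2*g^4 + 13*g^3 - 5*g^2 - 25*g + 24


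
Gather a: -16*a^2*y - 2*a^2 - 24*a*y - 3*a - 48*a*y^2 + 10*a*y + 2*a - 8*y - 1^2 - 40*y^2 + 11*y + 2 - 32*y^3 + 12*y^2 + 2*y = a^2*(-16*y - 2) + a*(-48*y^2 - 14*y - 1) - 32*y^3 - 28*y^2 + 5*y + 1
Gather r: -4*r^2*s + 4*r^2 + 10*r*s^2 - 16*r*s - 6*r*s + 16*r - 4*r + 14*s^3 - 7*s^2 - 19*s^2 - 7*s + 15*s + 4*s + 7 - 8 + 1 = r^2*(4 - 4*s) + r*(10*s^2 - 22*s + 12) + 14*s^3 - 26*s^2 + 12*s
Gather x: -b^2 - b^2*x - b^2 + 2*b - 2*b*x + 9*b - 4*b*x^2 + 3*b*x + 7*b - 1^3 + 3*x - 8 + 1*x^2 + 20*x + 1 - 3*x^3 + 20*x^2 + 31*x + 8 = -2*b^2 + 18*b - 3*x^3 + x^2*(21 - 4*b) + x*(-b^2 + b + 54)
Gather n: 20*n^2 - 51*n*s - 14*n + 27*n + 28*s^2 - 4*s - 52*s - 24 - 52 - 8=20*n^2 + n*(13 - 51*s) + 28*s^2 - 56*s - 84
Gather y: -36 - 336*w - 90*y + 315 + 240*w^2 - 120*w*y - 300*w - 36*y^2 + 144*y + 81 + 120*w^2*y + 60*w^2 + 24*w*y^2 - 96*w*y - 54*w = 300*w^2 - 690*w + y^2*(24*w - 36) + y*(120*w^2 - 216*w + 54) + 360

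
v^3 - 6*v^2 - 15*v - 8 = (v - 8)*(v + 1)^2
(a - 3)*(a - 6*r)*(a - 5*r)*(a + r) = a^4 - 10*a^3*r - 3*a^3 + 19*a^2*r^2 + 30*a^2*r + 30*a*r^3 - 57*a*r^2 - 90*r^3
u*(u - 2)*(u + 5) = u^3 + 3*u^2 - 10*u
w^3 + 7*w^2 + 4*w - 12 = (w - 1)*(w + 2)*(w + 6)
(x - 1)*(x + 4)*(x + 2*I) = x^3 + 3*x^2 + 2*I*x^2 - 4*x + 6*I*x - 8*I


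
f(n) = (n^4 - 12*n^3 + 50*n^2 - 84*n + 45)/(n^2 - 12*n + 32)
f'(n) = (12 - 2*n)*(n^4 - 12*n^3 + 50*n^2 - 84*n + 45)/(n^2 - 12*n + 32)^2 + (4*n^3 - 36*n^2 + 100*n - 84)/(n^2 - 12*n + 32) = 2*(n^5 - 24*n^4 + 208*n^3 - 834*n^2 + 1555*n - 1074)/(n^4 - 24*n^3 + 208*n^2 - 768*n + 1024)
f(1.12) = -0.08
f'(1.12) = -0.62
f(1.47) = -0.24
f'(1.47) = -0.26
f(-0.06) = 1.53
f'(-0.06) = -2.19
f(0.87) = 0.11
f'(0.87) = -0.92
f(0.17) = 1.07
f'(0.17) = -1.85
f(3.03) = -0.00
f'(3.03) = -0.05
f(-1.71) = 7.28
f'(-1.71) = -4.84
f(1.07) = -0.05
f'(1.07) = -0.68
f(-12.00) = 155.39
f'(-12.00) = -24.33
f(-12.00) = 155.39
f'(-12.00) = -24.33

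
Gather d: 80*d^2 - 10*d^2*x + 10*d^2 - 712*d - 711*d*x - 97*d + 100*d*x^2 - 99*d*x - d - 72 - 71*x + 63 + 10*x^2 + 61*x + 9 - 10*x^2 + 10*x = d^2*(90 - 10*x) + d*(100*x^2 - 810*x - 810)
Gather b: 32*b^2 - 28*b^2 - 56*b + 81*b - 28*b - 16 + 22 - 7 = 4*b^2 - 3*b - 1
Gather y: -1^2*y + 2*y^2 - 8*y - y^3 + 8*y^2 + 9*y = -y^3 + 10*y^2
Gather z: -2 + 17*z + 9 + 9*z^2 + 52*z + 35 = 9*z^2 + 69*z + 42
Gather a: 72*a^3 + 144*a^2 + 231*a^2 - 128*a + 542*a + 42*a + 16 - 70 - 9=72*a^3 + 375*a^2 + 456*a - 63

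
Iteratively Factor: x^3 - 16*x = (x + 4)*(x^2 - 4*x) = x*(x + 4)*(x - 4)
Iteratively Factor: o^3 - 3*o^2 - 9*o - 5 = (o - 5)*(o^2 + 2*o + 1) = (o - 5)*(o + 1)*(o + 1)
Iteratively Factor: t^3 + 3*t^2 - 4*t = (t + 4)*(t^2 - t) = t*(t + 4)*(t - 1)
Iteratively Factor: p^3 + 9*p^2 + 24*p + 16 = (p + 1)*(p^2 + 8*p + 16) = (p + 1)*(p + 4)*(p + 4)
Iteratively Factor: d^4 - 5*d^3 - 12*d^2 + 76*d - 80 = (d + 4)*(d^3 - 9*d^2 + 24*d - 20) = (d - 2)*(d + 4)*(d^2 - 7*d + 10) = (d - 2)^2*(d + 4)*(d - 5)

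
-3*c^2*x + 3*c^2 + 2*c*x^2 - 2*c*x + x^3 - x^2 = (-c + x)*(3*c + x)*(x - 1)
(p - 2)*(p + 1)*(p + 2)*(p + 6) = p^4 + 7*p^3 + 2*p^2 - 28*p - 24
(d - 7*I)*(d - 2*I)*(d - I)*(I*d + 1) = I*d^4 + 11*d^3 - 33*I*d^2 - 37*d + 14*I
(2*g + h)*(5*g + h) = 10*g^2 + 7*g*h + h^2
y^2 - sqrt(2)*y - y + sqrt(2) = (y - 1)*(y - sqrt(2))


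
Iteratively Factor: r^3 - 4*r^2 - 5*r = (r)*(r^2 - 4*r - 5) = r*(r - 5)*(r + 1)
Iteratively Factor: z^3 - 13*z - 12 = (z - 4)*(z^2 + 4*z + 3) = (z - 4)*(z + 1)*(z + 3)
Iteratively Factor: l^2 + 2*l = (l + 2)*(l)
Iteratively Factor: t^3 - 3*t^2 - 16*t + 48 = (t - 3)*(t^2 - 16) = (t - 4)*(t - 3)*(t + 4)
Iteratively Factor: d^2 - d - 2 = (d + 1)*(d - 2)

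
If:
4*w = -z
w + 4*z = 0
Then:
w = 0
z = 0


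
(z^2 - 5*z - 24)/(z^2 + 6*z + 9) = (z - 8)/(z + 3)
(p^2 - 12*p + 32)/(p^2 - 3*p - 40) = (p - 4)/(p + 5)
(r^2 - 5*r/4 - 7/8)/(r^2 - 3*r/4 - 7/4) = (r + 1/2)/(r + 1)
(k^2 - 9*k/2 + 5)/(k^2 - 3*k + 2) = (k - 5/2)/(k - 1)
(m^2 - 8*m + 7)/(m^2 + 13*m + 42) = (m^2 - 8*m + 7)/(m^2 + 13*m + 42)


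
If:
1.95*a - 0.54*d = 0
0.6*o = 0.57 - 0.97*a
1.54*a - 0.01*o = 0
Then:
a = 0.01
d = 0.02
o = 0.94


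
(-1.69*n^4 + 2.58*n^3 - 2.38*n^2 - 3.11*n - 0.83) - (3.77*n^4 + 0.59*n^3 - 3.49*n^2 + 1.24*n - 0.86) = -5.46*n^4 + 1.99*n^3 + 1.11*n^2 - 4.35*n + 0.03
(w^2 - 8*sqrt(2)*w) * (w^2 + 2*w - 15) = w^4 - 8*sqrt(2)*w^3 + 2*w^3 - 16*sqrt(2)*w^2 - 15*w^2 + 120*sqrt(2)*w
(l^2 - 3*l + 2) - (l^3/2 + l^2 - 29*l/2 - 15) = -l^3/2 + 23*l/2 + 17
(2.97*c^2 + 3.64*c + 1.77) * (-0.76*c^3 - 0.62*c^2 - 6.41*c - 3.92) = -2.2572*c^5 - 4.6078*c^4 - 22.6397*c^3 - 36.0722*c^2 - 25.6145*c - 6.9384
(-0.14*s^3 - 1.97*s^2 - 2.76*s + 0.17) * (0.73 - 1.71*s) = 0.2394*s^4 + 3.2665*s^3 + 3.2815*s^2 - 2.3055*s + 0.1241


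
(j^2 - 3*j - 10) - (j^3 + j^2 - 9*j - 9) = -j^3 + 6*j - 1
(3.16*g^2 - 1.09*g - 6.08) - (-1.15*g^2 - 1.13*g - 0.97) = 4.31*g^2 + 0.0399999999999998*g - 5.11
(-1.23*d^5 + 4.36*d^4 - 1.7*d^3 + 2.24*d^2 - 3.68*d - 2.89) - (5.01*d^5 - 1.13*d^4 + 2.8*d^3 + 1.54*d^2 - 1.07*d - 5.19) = -6.24*d^5 + 5.49*d^4 - 4.5*d^3 + 0.7*d^2 - 2.61*d + 2.3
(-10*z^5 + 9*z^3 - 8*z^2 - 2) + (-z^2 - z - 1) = -10*z^5 + 9*z^3 - 9*z^2 - z - 3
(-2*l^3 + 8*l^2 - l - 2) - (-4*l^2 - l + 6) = -2*l^3 + 12*l^2 - 8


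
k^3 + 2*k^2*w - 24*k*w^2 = k*(k - 4*w)*(k + 6*w)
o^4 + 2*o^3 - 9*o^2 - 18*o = o*(o - 3)*(o + 2)*(o + 3)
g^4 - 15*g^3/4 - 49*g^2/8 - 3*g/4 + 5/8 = (g - 5)*(g - 1/4)*(g + 1/2)*(g + 1)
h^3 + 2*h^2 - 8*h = h*(h - 2)*(h + 4)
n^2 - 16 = (n - 4)*(n + 4)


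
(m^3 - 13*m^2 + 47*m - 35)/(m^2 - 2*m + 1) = (m^2 - 12*m + 35)/(m - 1)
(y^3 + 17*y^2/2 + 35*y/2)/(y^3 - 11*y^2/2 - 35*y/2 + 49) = y*(y + 5)/(y^2 - 9*y + 14)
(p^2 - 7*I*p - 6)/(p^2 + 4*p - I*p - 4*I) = (p - 6*I)/(p + 4)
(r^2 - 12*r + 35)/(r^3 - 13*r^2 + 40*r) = (r - 7)/(r*(r - 8))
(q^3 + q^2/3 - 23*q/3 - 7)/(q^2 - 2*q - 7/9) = 3*(-3*q^3 - q^2 + 23*q + 21)/(-9*q^2 + 18*q + 7)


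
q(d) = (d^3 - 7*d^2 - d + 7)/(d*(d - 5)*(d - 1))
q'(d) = (3*d^2 - 14*d - 1)/(d*(d - 5)*(d - 1)) - (d^3 - 7*d^2 - d + 7)/(d*(d - 5)*(d - 1)^2) - (d^3 - 7*d^2 - d + 7)/(d*(d - 5)^2*(d - 1)) - (d^3 - 7*d^2 - d + 7)/(d^2*(d - 5)*(d - 1))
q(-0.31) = -3.06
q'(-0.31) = -14.48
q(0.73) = 3.48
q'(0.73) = -2.50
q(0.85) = 3.23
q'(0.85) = -1.80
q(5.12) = -18.73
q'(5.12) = 166.61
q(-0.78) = -0.38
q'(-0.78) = -2.23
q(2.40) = 2.51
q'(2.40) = 0.11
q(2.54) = 2.53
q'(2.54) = 0.18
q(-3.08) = 0.84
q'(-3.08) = -0.11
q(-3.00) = 0.83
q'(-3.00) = -0.12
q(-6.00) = 0.98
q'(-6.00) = -0.02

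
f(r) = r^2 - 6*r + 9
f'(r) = 2*r - 6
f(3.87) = 0.76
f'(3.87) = 1.74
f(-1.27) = 18.23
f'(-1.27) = -8.54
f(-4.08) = 50.13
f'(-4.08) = -14.16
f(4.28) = 1.64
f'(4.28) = 2.56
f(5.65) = 7.02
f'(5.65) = 5.30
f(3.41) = 0.17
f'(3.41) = 0.82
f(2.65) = 0.12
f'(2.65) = -0.70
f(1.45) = 2.40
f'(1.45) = -3.10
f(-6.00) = 81.00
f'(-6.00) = -18.00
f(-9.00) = 144.00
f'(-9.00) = -24.00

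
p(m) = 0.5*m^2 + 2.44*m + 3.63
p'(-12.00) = -9.56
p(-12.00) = 46.35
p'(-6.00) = -3.56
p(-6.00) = 6.99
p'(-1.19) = 1.25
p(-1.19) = 1.43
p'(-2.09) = 0.35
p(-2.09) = 0.71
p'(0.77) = 3.21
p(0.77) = 5.81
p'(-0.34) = 2.10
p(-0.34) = 2.86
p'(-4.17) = -1.73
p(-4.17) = 2.15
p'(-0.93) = 1.51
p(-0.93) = 1.79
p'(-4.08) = -1.64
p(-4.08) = 2.00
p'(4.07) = 6.51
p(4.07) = 21.84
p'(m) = 1.0*m + 2.44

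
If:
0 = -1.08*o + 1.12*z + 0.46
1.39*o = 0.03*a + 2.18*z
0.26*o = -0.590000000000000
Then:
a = 83.71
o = -2.27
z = -2.60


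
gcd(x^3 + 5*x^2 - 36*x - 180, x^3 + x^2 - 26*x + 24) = x + 6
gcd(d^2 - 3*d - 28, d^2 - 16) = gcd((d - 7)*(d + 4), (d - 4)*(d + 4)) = d + 4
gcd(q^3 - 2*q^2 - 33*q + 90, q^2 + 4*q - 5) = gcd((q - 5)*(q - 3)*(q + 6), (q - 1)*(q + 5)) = 1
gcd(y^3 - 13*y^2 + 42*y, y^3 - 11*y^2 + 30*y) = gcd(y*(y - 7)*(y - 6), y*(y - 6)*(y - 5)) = y^2 - 6*y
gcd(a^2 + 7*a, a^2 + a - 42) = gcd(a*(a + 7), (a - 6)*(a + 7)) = a + 7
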